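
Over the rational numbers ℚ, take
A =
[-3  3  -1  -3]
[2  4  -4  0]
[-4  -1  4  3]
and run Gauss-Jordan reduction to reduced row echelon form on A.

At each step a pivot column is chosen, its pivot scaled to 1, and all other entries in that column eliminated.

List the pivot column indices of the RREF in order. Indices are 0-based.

pivot columns: 0, 1, 2

step 1: normalize row 0 (÷-3) = (1, -1, 1/3, 1)
  row 1: subtract 2×row0 = (0, 6, -14/3, -2)
  row 2: subtract -4×row0 = (0, -5, 16/3, 7)
step 2: normalize row 1 (÷6) = (0, 1, -7/9, -1/3)
  row 0: subtract -1×row1 = (1, 0, -4/9, 2/3)
  row 2: subtract -5×row1 = (0, 0, 13/9, 16/3)
step 3: normalize row 2 (÷13/9) = (0, 0, 1, 48/13)
  row 0: subtract -4/9×row2 = (1, 0, 0, 30/13)
  row 1: subtract -7/9×row2 = (0, 1, 0, 33/13)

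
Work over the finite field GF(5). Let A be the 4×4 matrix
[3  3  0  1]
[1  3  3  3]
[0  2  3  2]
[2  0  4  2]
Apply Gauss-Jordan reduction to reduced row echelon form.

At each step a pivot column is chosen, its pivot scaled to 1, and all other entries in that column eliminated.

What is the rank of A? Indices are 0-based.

rank = 4

step 1: normalize row 0 (÷3) = (1, 1, 0, 2)
  row 1: subtract 1×row0 = (0, 2, 3, 1)
  row 3: subtract 2×row0 = (0, 3, 4, 3)
step 2: normalize row 1 (÷2) = (0, 1, 4, 3)
  row 0: subtract 1×row1 = (1, 0, 1, 4)
  row 2: subtract 2×row1 = (0, 0, 0, 1)
  row 3: subtract 3×row1 = (0, 0, 2, 4)
step 3: exchange rows 2,3
step 3: normalize row 2 (÷2) = (0, 0, 1, 2)
  row 0: subtract 1×row2 = (1, 0, 0, 2)
  row 1: subtract 4×row2 = (0, 1, 0, 0)
step 4: normalize row 3 (÷1) = (0, 0, 0, 1)
  row 0: subtract 2×row3 = (1, 0, 0, 0)
  row 2: subtract 2×row3 = (0, 0, 1, 0)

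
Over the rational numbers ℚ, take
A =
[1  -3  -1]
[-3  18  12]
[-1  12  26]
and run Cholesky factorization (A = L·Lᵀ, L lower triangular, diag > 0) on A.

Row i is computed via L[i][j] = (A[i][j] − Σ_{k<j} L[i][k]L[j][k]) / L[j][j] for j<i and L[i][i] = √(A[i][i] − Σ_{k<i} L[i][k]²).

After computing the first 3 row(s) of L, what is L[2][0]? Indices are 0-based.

Step 1: L[0][0] = √(1) = 1.
  L[1][0] = (-3) / L[0][0] = -3.
Step 2: L[1][1] = √(9) = 3.
  L[2][0] = (-1) / L[0][0] = -1.
  L[2][1] = (9) / L[1][1] = 3.
Step 3: L[2][2] = √(16) = 4.

L[2][0] = -1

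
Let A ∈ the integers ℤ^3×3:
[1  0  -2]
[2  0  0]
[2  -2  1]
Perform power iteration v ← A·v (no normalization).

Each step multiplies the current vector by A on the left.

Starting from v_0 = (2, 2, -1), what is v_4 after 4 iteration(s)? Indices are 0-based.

v_0 = (2, 2, -1).
v_1 = A·v_0 = (4, 4, -1).
v_2 = A·v_1 = (6, 8, -1).
v_3 = A·v_2 = (8, 12, -5).
v_4 = A·v_3 = (18, 16, -13).

v_4 = (18, 16, -13)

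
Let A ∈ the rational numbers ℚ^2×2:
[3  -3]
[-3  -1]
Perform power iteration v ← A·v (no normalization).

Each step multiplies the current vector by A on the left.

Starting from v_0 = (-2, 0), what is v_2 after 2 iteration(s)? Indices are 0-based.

v_0 = (-2, 0).
v_1 = A·v_0 = (-6, 6).
v_2 = A·v_1 = (-36, 12).

v_2 = (-36, 12)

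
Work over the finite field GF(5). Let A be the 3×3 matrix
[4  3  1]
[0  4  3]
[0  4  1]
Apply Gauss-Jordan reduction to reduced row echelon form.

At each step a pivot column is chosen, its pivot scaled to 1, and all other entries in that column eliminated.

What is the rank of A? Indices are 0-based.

rank = 3

[1] R0 /= 4  ⇒  (1, 2, 4)
[2] R1 /= 4  ⇒  (0, 1, 2)
     R0 -= 2·R1  ⇒  (1, 0, 0)
     R2 -= 4·R1  ⇒  (0, 0, 3)
[3] R2 /= 3  ⇒  (0, 0, 1)
     R1 -= 2·R2  ⇒  (0, 1, 0)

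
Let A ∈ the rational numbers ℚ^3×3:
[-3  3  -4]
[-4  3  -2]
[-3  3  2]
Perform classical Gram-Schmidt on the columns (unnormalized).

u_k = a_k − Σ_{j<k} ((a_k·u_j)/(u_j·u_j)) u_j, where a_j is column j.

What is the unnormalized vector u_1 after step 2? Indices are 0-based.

u_1 = (6/17, -9/17, 6/17)

Step 1: u_0 = a_0 = (-3, -4, -3).
Step 2: u_1 = a_1 − (-15/17)·u_0 = (6/17, -9/17, 6/17).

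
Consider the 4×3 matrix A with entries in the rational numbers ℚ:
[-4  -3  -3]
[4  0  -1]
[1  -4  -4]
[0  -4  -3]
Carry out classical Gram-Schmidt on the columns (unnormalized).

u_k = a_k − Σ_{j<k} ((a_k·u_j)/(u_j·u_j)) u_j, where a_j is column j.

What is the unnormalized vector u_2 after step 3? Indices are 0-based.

Step 1: u_0 = a_0 = (-4, 4, 1, 0).
Step 2: u_1 = a_1 − (8/33)·u_0 = (-67/33, -32/33, -140/33, -4).
Step 3: u_2 = a_2 − (4/33)·u_0 − (1189/1289)·u_1 = (-828/1289, -761/1289, -268/1289, 889/1289).

u_2 = (-828/1289, -761/1289, -268/1289, 889/1289)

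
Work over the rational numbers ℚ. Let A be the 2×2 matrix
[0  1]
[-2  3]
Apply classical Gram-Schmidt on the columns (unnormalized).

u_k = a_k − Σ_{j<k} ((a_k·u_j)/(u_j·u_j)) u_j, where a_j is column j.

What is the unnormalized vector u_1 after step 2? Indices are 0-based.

u_1 = (1, 0)

Step 1: u_0 = a_0 = (0, -2).
Step 2: u_1 = a_1 − (-3/2)·u_0 = (1, 0).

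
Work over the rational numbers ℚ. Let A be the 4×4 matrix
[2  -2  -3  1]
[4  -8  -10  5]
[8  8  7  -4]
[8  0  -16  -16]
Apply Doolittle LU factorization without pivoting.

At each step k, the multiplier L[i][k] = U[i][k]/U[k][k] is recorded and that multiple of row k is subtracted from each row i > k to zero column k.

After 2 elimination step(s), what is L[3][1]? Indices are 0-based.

[col 0] pivot 2
  R1 -= 2*R0 → (0, -4, -4, 3)  (L[1][0] := 2)
  R2 -= 4*R0 → (0, 16, 19, -8)  (L[2][0] := 4)
  R3 -= 4*R0 → (0, 8, -4, -20)  (L[3][0] := 4)
[col 1] pivot -4
  R2 -= -4*R1 → (0, 0, 3, 4)  (L[2][1] := -4)
  R3 -= -2*R1 → (0, 0, -12, -14)  (L[3][1] := -2)

L[3][1] = -2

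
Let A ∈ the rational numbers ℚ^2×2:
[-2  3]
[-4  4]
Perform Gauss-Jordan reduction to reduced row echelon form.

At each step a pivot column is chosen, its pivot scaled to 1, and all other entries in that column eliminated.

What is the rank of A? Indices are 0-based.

[1] R0 /= -2  ⇒  (1, -3/2)
     R1 -= -4·R0  ⇒  (0, -2)
[2] R1 /= -2  ⇒  (0, 1)
     R0 -= -3/2·R1  ⇒  (1, 0)

rank = 2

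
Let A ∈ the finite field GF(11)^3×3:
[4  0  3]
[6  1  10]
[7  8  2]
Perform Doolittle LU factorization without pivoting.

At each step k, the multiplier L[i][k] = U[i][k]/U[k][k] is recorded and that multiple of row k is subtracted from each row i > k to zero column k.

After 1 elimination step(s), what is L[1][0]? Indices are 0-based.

[col 0] pivot 4
  R1 -= 7*R0 → (0, 1, 0)  (L[1][0] := 7)
  R2 -= 10*R0 → (0, 8, 5)  (L[2][0] := 10)

L[1][0] = 7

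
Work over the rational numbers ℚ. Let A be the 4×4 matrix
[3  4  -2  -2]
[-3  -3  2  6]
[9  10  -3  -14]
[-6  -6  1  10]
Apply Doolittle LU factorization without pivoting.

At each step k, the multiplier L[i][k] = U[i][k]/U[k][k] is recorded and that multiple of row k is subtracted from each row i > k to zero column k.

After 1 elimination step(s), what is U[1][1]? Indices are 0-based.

U[1][1] = 1

Step 1: pivot at (0,0) is 3.
  row1 ← row1 − (-1)·row0  ⇒  L[1][0]=-1, U row1=(0, 1, 0, 4)
  row2 ← row2 − (3)·row0  ⇒  L[2][0]=3, U row2=(0, -2, 3, -8)
  row3 ← row3 − (-2)·row0  ⇒  L[3][0]=-2, U row3=(0, 2, -3, 6)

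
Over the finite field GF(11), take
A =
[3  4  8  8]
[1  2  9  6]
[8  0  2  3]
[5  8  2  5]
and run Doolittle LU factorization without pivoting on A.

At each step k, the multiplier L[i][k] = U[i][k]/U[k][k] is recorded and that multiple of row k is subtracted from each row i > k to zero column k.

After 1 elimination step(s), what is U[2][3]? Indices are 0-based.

U[2][3] = 0

Step 1: pivot at (0,0) is 3.
  row1 ← row1 − (4)·row0  ⇒  L[1][0]=4, U row1=(0, 8, 10, 7)
  row2 ← row2 − (10)·row0  ⇒  L[2][0]=10, U row2=(0, 4, 10, 0)
  row3 ← row3 − (9)·row0  ⇒  L[3][0]=9, U row3=(0, 5, 7, 10)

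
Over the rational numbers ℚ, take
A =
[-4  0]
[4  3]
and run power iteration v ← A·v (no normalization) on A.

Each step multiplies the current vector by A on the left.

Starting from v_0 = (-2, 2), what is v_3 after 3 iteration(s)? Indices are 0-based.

v_3 = (128, -50)

v_0 = (-2, 2).
v_1 = A·v_0 = (8, -2).
v_2 = A·v_1 = (-32, 26).
v_3 = A·v_2 = (128, -50).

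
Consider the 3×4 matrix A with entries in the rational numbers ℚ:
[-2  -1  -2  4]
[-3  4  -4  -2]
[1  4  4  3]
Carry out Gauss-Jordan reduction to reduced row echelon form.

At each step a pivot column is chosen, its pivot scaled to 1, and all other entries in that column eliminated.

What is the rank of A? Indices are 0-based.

rank = 3

pivot(0,0)=-2: scale R0 → (1, 1/2, 1, -2)
  clear (1,0): R1 −= (-3)R0 → (0, 11/2, -1, -8)
  clear (2,0): R2 −= (1)R0 → (0, 7/2, 3, 5)
pivot(1,1)=11/2: scale R1 → (0, 1, -2/11, -16/11)
  clear (0,1): R0 −= (1/2)R1 → (1, 0, 12/11, -14/11)
  clear (2,1): R2 −= (7/2)R1 → (0, 0, 40/11, 111/11)
pivot(2,2)=40/11: scale R2 → (0, 0, 1, 111/40)
  clear (0,2): R0 −= (12/11)R2 → (1, 0, 0, -43/10)
  clear (1,2): R1 −= (-2/11)R2 → (0, 1, 0, -19/20)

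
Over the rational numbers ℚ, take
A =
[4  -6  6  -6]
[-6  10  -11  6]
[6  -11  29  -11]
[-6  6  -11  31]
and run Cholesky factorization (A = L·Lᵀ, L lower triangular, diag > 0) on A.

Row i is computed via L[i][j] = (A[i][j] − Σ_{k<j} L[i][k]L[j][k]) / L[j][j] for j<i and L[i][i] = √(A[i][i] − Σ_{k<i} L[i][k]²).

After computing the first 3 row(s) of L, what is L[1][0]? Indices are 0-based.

L[1][0] = -3

Step 1: L[0][0] = √(4) = 2.
  L[1][0] = (-6) / L[0][0] = -3.
Step 2: L[1][1] = √(1) = 1.
  L[2][0] = (6) / L[0][0] = 3.
  L[2][1] = (-2) / L[1][1] = -2.
Step 3: L[2][2] = √(16) = 4.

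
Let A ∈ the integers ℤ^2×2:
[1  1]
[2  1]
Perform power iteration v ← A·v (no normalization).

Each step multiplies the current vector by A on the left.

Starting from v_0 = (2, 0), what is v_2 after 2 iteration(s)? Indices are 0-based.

v_0 = (2, 0).
v_1 = A·v_0 = (2, 4).
v_2 = A·v_1 = (6, 8).

v_2 = (6, 8)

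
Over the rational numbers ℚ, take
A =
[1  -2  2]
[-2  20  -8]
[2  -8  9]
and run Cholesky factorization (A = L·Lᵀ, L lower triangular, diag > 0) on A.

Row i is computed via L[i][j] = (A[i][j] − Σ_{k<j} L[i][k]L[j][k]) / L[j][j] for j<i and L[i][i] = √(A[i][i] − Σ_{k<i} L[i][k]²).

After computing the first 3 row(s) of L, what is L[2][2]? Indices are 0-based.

L[2][2] = 2

Step 1: L[0][0] = √(1) = 1.
  L[1][0] = (-2) / L[0][0] = -2.
Step 2: L[1][1] = √(16) = 4.
  L[2][0] = (2) / L[0][0] = 2.
  L[2][1] = (-4) / L[1][1] = -1.
Step 3: L[2][2] = √(4) = 2.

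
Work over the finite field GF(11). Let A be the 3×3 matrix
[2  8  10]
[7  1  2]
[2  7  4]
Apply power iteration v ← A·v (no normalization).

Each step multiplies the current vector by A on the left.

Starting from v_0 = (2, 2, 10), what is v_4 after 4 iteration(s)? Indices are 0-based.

v_0 = (2, 2, 10).
v_1 = A·v_0 = (10, 3, 3).
v_2 = A·v_1 = (8, 2, 9).
v_3 = A·v_2 = (1, 10, 0).
v_4 = A·v_3 = (5, 6, 6).

v_4 = (5, 6, 6)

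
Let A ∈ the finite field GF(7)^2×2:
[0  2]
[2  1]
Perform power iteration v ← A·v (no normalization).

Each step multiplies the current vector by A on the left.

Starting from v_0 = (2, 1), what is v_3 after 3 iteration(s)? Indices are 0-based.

v_0 = (2, 1).
v_1 = A·v_0 = (2, 5).
v_2 = A·v_1 = (3, 2).
v_3 = A·v_2 = (4, 1).

v_3 = (4, 1)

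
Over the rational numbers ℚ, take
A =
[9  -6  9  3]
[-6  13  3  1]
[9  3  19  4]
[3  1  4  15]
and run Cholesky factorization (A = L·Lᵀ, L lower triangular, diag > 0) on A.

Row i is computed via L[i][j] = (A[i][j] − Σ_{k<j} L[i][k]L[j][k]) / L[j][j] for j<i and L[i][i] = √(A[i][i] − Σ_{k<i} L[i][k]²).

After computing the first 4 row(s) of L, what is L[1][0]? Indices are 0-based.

Step 1: L[0][0] = √(9) = 3.
  L[1][0] = (-6) / L[0][0] = -2.
Step 2: L[1][1] = √(9) = 3.
  L[2][0] = (9) / L[0][0] = 3.
  L[2][1] = (9) / L[1][1] = 3.
Step 3: L[2][2] = √(1) = 1.
  L[3][0] = (3) / L[0][0] = 1.
  L[3][1] = (3) / L[1][1] = 1.
  L[3][2] = (-2) / L[2][2] = -2.
Step 4: L[3][3] = √(9) = 3.

L[1][0] = -2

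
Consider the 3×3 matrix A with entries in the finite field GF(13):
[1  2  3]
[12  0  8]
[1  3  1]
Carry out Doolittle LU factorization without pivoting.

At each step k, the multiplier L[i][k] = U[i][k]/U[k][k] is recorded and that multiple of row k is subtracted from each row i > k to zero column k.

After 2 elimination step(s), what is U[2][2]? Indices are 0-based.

k=0: U[0][0]=1
  eliminate (1,0): mult=12, new row 1: (0, 2, 11); set L[1][0]=12
  eliminate (2,0): mult=1, new row 2: (0, 1, 11); set L[2][0]=1
k=1: U[1][1]=2
  eliminate (2,1): mult=7, new row 2: (0, 0, 12); set L[2][1]=7

U[2][2] = 12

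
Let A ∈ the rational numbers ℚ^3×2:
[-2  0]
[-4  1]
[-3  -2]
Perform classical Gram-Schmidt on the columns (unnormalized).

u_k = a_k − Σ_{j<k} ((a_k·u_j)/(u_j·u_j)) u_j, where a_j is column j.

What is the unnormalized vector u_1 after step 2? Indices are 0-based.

Step 1: u_0 = a_0 = (-2, -4, -3).
Step 2: u_1 = a_1 − (2/29)·u_0 = (4/29, 37/29, -52/29).

u_1 = (4/29, 37/29, -52/29)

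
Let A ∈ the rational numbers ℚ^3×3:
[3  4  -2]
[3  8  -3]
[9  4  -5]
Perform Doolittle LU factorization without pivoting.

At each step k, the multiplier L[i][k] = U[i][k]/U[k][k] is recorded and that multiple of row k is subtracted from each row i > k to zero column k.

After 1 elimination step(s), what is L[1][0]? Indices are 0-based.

k=0: U[0][0]=3
  eliminate (1,0): mult=1, new row 1: (0, 4, -1); set L[1][0]=1
  eliminate (2,0): mult=3, new row 2: (0, -8, 1); set L[2][0]=3

L[1][0] = 1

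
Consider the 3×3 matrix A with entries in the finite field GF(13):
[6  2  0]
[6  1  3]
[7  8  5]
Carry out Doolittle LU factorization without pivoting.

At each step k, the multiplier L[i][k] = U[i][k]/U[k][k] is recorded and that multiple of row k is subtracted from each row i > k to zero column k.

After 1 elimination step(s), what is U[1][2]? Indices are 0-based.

Step 1: pivot at (0,0) is 6.
  row1 ← row1 − (1)·row0  ⇒  L[1][0]=1, U row1=(0, 12, 3)
  row2 ← row2 − (12)·row0  ⇒  L[2][0]=12, U row2=(0, 10, 5)

U[1][2] = 3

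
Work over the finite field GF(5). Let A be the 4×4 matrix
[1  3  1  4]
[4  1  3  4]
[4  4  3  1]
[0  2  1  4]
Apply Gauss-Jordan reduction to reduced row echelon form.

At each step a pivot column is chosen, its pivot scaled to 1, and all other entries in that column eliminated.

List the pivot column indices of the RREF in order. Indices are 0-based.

pivot columns: 0, 1, 2, 3

step 1: normalize row 0 (÷1) = (1, 3, 1, 4)
  row 1: subtract 4×row0 = (0, 4, 4, 3)
  row 2: subtract 4×row0 = (0, 2, 4, 0)
step 2: normalize row 1 (÷4) = (0, 1, 1, 2)
  row 0: subtract 3×row1 = (1, 0, 3, 3)
  row 2: subtract 2×row1 = (0, 0, 2, 1)
  row 3: subtract 2×row1 = (0, 0, 4, 0)
step 3: normalize row 2 (÷2) = (0, 0, 1, 3)
  row 0: subtract 3×row2 = (1, 0, 0, 4)
  row 1: subtract 1×row2 = (0, 1, 0, 4)
  row 3: subtract 4×row2 = (0, 0, 0, 3)
step 4: normalize row 3 (÷3) = (0, 0, 0, 1)
  row 0: subtract 4×row3 = (1, 0, 0, 0)
  row 1: subtract 4×row3 = (0, 1, 0, 0)
  row 2: subtract 3×row3 = (0, 0, 1, 0)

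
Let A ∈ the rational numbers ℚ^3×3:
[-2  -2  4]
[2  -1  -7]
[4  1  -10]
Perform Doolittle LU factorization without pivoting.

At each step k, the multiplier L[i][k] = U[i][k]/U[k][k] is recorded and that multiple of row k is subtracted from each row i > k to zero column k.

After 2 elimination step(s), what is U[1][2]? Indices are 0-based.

Step 1: pivot at (0,0) is -2.
  row1 ← row1 − (-1)·row0  ⇒  L[1][0]=-1, U row1=(0, -3, -3)
  row2 ← row2 − (-2)·row0  ⇒  L[2][0]=-2, U row2=(0, -3, -2)
Step 2: pivot at (1,1) is -3.
  row2 ← row2 − (1)·row1  ⇒  L[2][1]=1, U row2=(0, 0, 1)

U[1][2] = -3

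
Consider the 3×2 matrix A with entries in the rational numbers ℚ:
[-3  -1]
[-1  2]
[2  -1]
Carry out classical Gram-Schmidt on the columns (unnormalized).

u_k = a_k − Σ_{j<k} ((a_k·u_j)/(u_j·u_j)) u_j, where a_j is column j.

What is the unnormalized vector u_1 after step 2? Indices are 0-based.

Step 1: u_0 = a_0 = (-3, -1, 2).
Step 2: u_1 = a_1 − (-1/14)·u_0 = (-17/14, 27/14, -6/7).

u_1 = (-17/14, 27/14, -6/7)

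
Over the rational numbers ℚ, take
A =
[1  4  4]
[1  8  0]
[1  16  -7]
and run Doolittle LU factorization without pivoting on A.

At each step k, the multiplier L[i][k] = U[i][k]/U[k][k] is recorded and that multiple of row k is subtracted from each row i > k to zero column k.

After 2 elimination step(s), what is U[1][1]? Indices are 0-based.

k=0: U[0][0]=1
  eliminate (1,0): mult=1, new row 1: (0, 4, -4); set L[1][0]=1
  eliminate (2,0): mult=1, new row 2: (0, 12, -11); set L[2][0]=1
k=1: U[1][1]=4
  eliminate (2,1): mult=3, new row 2: (0, 0, 1); set L[2][1]=3

U[1][1] = 4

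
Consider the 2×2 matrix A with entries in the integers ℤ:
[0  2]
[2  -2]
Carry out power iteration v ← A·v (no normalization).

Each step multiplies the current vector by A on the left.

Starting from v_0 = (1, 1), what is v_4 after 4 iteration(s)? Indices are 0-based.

v_4 = (-16, 32)

v_0 = (1, 1).
v_1 = A·v_0 = (2, 0).
v_2 = A·v_1 = (0, 4).
v_3 = A·v_2 = (8, -8).
v_4 = A·v_3 = (-16, 32).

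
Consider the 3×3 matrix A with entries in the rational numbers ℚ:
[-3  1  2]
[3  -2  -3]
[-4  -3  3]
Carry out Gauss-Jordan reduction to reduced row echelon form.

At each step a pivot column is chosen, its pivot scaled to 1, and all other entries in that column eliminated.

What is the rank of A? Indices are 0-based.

pivot(0,0)=-3: scale R0 → (1, -1/3, -2/3)
  clear (1,0): R1 −= (3)R0 → (0, -1, -1)
  clear (2,0): R2 −= (-4)R0 → (0, -13/3, 1/3)
pivot(1,1)=-1: scale R1 → (0, 1, 1)
  clear (0,1): R0 −= (-1/3)R1 → (1, 0, -1/3)
  clear (2,1): R2 −= (-13/3)R1 → (0, 0, 14/3)
pivot(2,2)=14/3: scale R2 → (0, 0, 1)
  clear (0,2): R0 −= (-1/3)R2 → (1, 0, 0)
  clear (1,2): R1 −= (1)R2 → (0, 1, 0)

rank = 3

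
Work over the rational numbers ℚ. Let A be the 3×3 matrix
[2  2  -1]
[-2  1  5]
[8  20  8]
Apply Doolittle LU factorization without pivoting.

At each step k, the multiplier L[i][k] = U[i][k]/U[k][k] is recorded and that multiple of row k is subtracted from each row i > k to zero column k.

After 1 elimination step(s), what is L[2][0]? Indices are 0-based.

k=0: U[0][0]=2
  eliminate (1,0): mult=-1, new row 1: (0, 3, 4); set L[1][0]=-1
  eliminate (2,0): mult=4, new row 2: (0, 12, 12); set L[2][0]=4

L[2][0] = 4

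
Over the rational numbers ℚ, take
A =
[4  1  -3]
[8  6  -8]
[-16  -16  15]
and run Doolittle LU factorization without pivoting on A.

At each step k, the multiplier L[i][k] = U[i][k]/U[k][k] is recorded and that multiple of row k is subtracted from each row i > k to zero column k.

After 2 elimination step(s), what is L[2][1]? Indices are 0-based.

k=0: U[0][0]=4
  eliminate (1,0): mult=2, new row 1: (0, 4, -2); set L[1][0]=2
  eliminate (2,0): mult=-4, new row 2: (0, -12, 3); set L[2][0]=-4
k=1: U[1][1]=4
  eliminate (2,1): mult=-3, new row 2: (0, 0, -3); set L[2][1]=-3

L[2][1] = -3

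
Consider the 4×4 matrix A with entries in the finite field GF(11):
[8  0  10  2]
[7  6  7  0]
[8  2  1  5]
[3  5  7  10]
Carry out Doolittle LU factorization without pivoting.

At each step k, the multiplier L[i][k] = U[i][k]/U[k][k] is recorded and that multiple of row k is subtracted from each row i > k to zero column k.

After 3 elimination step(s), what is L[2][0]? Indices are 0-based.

L[2][0] = 1

k=0: U[0][0]=8
  eliminate (1,0): mult=5, new row 1: (0, 6, 1, 1); set L[1][0]=5
  eliminate (2,0): mult=1, new row 2: (0, 2, 2, 3); set L[2][0]=1
  eliminate (3,0): mult=10, new row 3: (0, 5, 6, 1); set L[3][0]=10
k=1: U[1][1]=6
  eliminate (2,1): mult=4, new row 2: (0, 0, 9, 10); set L[2][1]=4
  eliminate (3,1): mult=10, new row 3: (0, 0, 7, 2); set L[3][1]=10
k=2: U[2][2]=9
  eliminate (3,2): mult=2, new row 3: (0, 0, 0, 4); set L[3][2]=2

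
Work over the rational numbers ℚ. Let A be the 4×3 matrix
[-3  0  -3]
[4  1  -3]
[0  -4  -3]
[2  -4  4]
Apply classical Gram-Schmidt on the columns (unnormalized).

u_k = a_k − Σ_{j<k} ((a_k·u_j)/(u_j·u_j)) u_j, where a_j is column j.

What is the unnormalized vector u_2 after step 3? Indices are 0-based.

u_2 = (-2412/941, -3188/941, -3555/941, 2758/941)

Step 1: u_0 = a_0 = (-3, 4, 0, 2).
Step 2: u_1 = a_1 − (-4/29)·u_0 = (-12/29, 45/29, -4, -108/29).
Step 3: u_2 = a_2 − (5/29)·u_0 − (-183/941)·u_1 = (-2412/941, -3188/941, -3555/941, 2758/941).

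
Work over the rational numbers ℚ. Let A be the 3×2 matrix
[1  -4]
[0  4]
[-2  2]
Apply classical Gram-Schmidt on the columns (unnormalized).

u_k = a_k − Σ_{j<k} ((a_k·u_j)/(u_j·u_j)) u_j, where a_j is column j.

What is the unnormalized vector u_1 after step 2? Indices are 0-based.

u_1 = (-12/5, 4, -6/5)

Step 1: u_0 = a_0 = (1, 0, -2).
Step 2: u_1 = a_1 − (-8/5)·u_0 = (-12/5, 4, -6/5).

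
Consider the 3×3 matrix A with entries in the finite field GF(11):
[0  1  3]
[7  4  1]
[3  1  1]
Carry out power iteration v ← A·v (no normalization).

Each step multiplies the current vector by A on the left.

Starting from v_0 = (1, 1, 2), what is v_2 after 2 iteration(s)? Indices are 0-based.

v_0 = (1, 1, 2).
v_1 = A·v_0 = (7, 2, 6).
v_2 = A·v_1 = (9, 8, 7).

v_2 = (9, 8, 7)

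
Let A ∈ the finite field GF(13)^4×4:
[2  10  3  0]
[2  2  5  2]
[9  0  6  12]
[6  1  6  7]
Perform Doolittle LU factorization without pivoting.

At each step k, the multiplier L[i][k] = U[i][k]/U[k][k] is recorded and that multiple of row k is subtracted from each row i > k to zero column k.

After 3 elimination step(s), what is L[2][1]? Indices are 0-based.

L[2][1] = 4

k=0: U[0][0]=2
  eliminate (1,0): mult=1, new row 1: (0, 5, 2, 2); set L[1][0]=1
  eliminate (2,0): mult=11, new row 2: (0, 7, 12, 12); set L[2][0]=11
  eliminate (3,0): mult=3, new row 3: (0, 10, 10, 7); set L[3][0]=3
k=1: U[1][1]=5
  eliminate (2,1): mult=4, new row 2: (0, 0, 4, 4); set L[2][1]=4
  eliminate (3,1): mult=2, new row 3: (0, 0, 6, 3); set L[3][1]=2
k=2: U[2][2]=4
  eliminate (3,2): mult=8, new row 3: (0, 0, 0, 10); set L[3][2]=8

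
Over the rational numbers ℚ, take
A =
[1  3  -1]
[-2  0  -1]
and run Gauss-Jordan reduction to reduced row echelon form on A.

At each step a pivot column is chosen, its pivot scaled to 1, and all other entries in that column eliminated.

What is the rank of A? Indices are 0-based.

[1] R0 /= 1  ⇒  (1, 3, -1)
     R1 -= -2·R0  ⇒  (0, 6, -3)
[2] R1 /= 6  ⇒  (0, 1, -1/2)
     R0 -= 3·R1  ⇒  (1, 0, 1/2)

rank = 2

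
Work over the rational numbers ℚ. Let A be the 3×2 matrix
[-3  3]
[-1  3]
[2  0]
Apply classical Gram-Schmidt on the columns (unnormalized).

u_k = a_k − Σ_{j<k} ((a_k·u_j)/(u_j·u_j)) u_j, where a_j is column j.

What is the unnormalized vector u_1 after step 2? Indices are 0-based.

u_1 = (3/7, 15/7, 12/7)

Step 1: u_0 = a_0 = (-3, -1, 2).
Step 2: u_1 = a_1 − (-6/7)·u_0 = (3/7, 15/7, 12/7).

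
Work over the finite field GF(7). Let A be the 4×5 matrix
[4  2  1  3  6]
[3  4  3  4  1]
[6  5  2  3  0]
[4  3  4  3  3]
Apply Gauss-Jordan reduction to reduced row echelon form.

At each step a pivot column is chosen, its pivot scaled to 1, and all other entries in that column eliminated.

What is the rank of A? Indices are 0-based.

rank = 4

pivot(0,0)=4: scale R0 → (1, 4, 2, 6, 5)
  clear (1,0): R1 −= (3)R0 → (0, 6, 4, 0, 0)
  clear (2,0): R2 −= (6)R0 → (0, 2, 4, 2, 5)
  clear (3,0): R3 −= (4)R0 → (0, 1, 3, 0, 4)
pivot(1,1)=6: scale R1 → (0, 1, 3, 0, 0)
  clear (0,1): R0 −= (4)R1 → (1, 0, 4, 6, 5)
  clear (2,1): R2 −= (2)R1 → (0, 0, 5, 2, 5)
  clear (3,1): R3 −= (1)R1 → (0, 0, 0, 0, 4)
pivot(2,2)=5: scale R2 → (0, 0, 1, 6, 1)
  clear (0,2): R0 −= (4)R2 → (1, 0, 0, 3, 1)
  clear (1,2): R1 −= (3)R2 → (0, 1, 0, 3, 4)
col 3: no nonzero at/below row 3; advance.
pivot(3,4)=4: scale R3 → (0, 0, 0, 0, 1)
  clear (0,4): R0 −= (1)R3 → (1, 0, 0, 3, 0)
  clear (1,4): R1 −= (4)R3 → (0, 1, 0, 3, 0)
  clear (2,4): R2 −= (1)R3 → (0, 0, 1, 6, 0)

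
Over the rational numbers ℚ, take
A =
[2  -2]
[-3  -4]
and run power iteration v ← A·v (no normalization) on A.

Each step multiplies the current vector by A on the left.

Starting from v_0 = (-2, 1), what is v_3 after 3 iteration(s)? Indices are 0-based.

v_3 = (-52, 8)

v_0 = (-2, 1).
v_1 = A·v_0 = (-6, 2).
v_2 = A·v_1 = (-16, 10).
v_3 = A·v_2 = (-52, 8).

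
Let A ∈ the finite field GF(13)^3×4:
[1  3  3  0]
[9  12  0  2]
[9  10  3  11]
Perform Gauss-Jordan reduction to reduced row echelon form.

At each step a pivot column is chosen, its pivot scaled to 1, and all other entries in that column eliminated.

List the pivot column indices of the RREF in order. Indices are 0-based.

pivot(0,0)=1: scale R0 → (1, 3, 3, 0)
  clear (1,0): R1 −= (9)R0 → (0, 11, 12, 2)
  clear (2,0): R2 −= (9)R0 → (0, 9, 2, 11)
pivot(1,1)=11: scale R1 → (0, 1, 7, 12)
  clear (0,1): R0 −= (3)R1 → (1, 0, 8, 3)
  clear (2,1): R2 −= (9)R1 → (0, 0, 4, 7)
pivot(2,2)=4: scale R2 → (0, 0, 1, 5)
  clear (0,2): R0 −= (8)R2 → (1, 0, 0, 2)
  clear (1,2): R1 −= (7)R2 → (0, 1, 0, 3)

pivot columns: 0, 1, 2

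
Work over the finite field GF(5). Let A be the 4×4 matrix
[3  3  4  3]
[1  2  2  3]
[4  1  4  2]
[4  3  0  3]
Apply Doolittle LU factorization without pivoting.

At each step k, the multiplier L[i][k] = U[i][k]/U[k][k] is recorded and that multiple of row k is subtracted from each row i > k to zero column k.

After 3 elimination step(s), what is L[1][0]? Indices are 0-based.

k=0: U[0][0]=3
  eliminate (1,0): mult=2, new row 1: (0, 1, 4, 2); set L[1][0]=2
  eliminate (2,0): mult=3, new row 2: (0, 2, 2, 3); set L[2][0]=3
  eliminate (3,0): mult=3, new row 3: (0, 4, 3, 4); set L[3][0]=3
k=1: U[1][1]=1
  eliminate (2,1): mult=2, new row 2: (0, 0, 4, 4); set L[2][1]=2
  eliminate (3,1): mult=4, new row 3: (0, 0, 2, 1); set L[3][1]=4
k=2: U[2][2]=4
  eliminate (3,2): mult=3, new row 3: (0, 0, 0, 4); set L[3][2]=3

L[1][0] = 2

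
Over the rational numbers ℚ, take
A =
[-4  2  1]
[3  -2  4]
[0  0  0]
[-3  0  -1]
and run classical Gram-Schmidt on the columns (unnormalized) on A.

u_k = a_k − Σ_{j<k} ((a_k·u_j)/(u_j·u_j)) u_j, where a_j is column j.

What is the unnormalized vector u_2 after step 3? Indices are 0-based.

u_2 = (48/19, 48/19, 0, -16/19)

Step 1: u_0 = a_0 = (-4, 3, 0, -3).
Step 2: u_1 = a_1 − (-7/17)·u_0 = (6/17, -13/17, 0, -21/17).
Step 3: u_2 = a_2 − (11/34)·u_0 − (-25/38)·u_1 = (48/19, 48/19, 0, -16/19).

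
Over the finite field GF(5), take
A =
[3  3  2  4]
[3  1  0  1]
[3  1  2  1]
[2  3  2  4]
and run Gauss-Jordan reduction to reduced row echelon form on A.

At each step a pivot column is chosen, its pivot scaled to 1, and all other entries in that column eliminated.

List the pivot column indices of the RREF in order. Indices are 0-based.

pivot(0,0)=3: scale R0 → (1, 1, 4, 3)
  clear (1,0): R1 −= (3)R0 → (0, 3, 3, 2)
  clear (2,0): R2 −= (3)R0 → (0, 3, 0, 2)
  clear (3,0): R3 −= (2)R0 → (0, 1, 4, 3)
pivot(1,1)=3: scale R1 → (0, 1, 1, 4)
  clear (0,1): R0 −= (1)R1 → (1, 0, 3, 4)
  clear (2,1): R2 −= (3)R1 → (0, 0, 2, 0)
  clear (3,1): R3 −= (1)R1 → (0, 0, 3, 4)
pivot(2,2)=2: scale R2 → (0, 0, 1, 0)
  clear (0,2): R0 −= (3)R2 → (1, 0, 0, 4)
  clear (1,2): R1 −= (1)R2 → (0, 1, 0, 4)
  clear (3,2): R3 −= (3)R2 → (0, 0, 0, 4)
pivot(3,3)=4: scale R3 → (0, 0, 0, 1)
  clear (0,3): R0 −= (4)R3 → (1, 0, 0, 0)
  clear (1,3): R1 −= (4)R3 → (0, 1, 0, 0)

pivot columns: 0, 1, 2, 3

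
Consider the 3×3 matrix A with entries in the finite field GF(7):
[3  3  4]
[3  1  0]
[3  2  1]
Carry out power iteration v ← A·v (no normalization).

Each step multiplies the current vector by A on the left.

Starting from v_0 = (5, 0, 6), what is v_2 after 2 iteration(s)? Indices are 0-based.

v_2 = (1, 6, 0)

v_0 = (5, 0, 6).
v_1 = A·v_0 = (4, 1, 0).
v_2 = A·v_1 = (1, 6, 0).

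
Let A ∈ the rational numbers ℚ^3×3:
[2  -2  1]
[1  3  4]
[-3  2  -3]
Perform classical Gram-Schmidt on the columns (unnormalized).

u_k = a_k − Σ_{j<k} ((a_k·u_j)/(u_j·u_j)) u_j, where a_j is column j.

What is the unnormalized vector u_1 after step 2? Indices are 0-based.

u_1 = (-1, 7/2, 1/2)

Step 1: u_0 = a_0 = (2, 1, -3).
Step 2: u_1 = a_1 − (-1/2)·u_0 = (-1, 7/2, 1/2).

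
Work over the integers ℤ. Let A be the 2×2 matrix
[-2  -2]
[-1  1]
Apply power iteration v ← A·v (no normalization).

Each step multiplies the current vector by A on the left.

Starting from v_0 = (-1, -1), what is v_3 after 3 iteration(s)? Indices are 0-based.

v_3 = (24, 4)

v_0 = (-1, -1).
v_1 = A·v_0 = (4, 0).
v_2 = A·v_1 = (-8, -4).
v_3 = A·v_2 = (24, 4).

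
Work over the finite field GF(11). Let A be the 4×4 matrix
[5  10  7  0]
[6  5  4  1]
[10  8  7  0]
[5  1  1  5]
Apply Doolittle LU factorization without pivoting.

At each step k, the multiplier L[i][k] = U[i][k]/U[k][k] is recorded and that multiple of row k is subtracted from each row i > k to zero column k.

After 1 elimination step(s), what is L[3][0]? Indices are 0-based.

Step 1: pivot at (0,0) is 5.
  row1 ← row1 − (10)·row0  ⇒  L[1][0]=10, U row1=(0, 4, 0, 1)
  row2 ← row2 − (2)·row0  ⇒  L[2][0]=2, U row2=(0, 10, 4, 0)
  row3 ← row3 − (1)·row0  ⇒  L[3][0]=1, U row3=(0, 2, 5, 5)

L[3][0] = 1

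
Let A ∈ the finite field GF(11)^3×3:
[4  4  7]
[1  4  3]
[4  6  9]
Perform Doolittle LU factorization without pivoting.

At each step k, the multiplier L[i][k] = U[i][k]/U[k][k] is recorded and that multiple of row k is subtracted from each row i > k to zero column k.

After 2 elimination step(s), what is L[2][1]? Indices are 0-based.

L[2][1] = 8

k=0: U[0][0]=4
  eliminate (1,0): mult=3, new row 1: (0, 3, 4); set L[1][0]=3
  eliminate (2,0): mult=1, new row 2: (0, 2, 2); set L[2][0]=1
k=1: U[1][1]=3
  eliminate (2,1): mult=8, new row 2: (0, 0, 3); set L[2][1]=8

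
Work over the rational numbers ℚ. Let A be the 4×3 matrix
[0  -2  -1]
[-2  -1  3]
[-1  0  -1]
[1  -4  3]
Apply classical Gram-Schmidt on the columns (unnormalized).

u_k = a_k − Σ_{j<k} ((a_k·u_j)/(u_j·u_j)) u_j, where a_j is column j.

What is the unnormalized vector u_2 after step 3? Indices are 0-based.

Step 1: u_0 = a_0 = (0, -2, -1, 1).
Step 2: u_1 = a_1 − (-1/3)·u_0 = (-2, -5/3, -1/3, -11/3).
Step 3: u_2 = a_2 − (-1/3)·u_0 − (-41/61)·u_1 = (-143/61, 74/61, -95/61, 53/61).

u_2 = (-143/61, 74/61, -95/61, 53/61)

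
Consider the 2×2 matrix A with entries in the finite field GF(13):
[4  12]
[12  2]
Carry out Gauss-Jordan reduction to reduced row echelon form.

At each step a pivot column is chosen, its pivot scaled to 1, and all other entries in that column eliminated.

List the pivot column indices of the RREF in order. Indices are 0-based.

step 1: normalize row 0 (÷4) = (1, 3)
  row 1: subtract 12×row0 = (0, 5)
step 2: normalize row 1 (÷5) = (0, 1)
  row 0: subtract 3×row1 = (1, 0)

pivot columns: 0, 1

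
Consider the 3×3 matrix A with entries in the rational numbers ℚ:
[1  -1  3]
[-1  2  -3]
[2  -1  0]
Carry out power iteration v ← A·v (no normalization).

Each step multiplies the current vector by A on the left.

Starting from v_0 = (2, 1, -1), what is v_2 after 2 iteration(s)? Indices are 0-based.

v_2 = (4, -1, -7)

v_0 = (2, 1, -1).
v_1 = A·v_0 = (-2, 3, 3).
v_2 = A·v_1 = (4, -1, -7).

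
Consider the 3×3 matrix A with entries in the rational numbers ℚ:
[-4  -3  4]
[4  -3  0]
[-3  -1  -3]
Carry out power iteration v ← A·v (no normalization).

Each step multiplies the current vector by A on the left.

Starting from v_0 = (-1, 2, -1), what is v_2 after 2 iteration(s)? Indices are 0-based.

v_0 = (-1, 2, -1).
v_1 = A·v_0 = (-6, -10, 4).
v_2 = A·v_1 = (70, 6, 16).

v_2 = (70, 6, 16)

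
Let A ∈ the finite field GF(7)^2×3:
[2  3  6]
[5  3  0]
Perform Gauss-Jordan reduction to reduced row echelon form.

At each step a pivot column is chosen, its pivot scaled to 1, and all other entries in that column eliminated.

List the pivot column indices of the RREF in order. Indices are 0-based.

pivot(0,0)=2: scale R0 → (1, 5, 3)
  clear (1,0): R1 −= (5)R0 → (0, 6, 6)
pivot(1,1)=6: scale R1 → (0, 1, 1)
  clear (0,1): R0 −= (5)R1 → (1, 0, 5)

pivot columns: 0, 1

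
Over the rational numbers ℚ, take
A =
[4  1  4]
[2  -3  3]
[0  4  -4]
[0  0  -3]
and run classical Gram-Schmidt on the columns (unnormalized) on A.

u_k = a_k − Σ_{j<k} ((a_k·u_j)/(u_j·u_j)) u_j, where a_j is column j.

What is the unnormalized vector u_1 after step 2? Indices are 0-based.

Step 1: u_0 = a_0 = (4, 2, 0, 0).
Step 2: u_1 = a_1 − (-1/10)·u_0 = (7/5, -14/5, 4, 0).

u_1 = (7/5, -14/5, 4, 0)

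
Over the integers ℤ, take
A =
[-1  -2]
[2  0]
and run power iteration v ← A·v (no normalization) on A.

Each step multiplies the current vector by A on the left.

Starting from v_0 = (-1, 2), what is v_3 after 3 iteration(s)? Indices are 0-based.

v_3 = (5, 14)

v_0 = (-1, 2).
v_1 = A·v_0 = (-3, -2).
v_2 = A·v_1 = (7, -6).
v_3 = A·v_2 = (5, 14).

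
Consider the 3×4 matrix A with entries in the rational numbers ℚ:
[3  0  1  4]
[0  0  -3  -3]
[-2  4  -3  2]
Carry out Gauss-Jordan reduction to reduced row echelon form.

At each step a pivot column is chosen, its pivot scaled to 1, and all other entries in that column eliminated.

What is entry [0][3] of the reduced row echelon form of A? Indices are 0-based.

M[0][3] = 1

[1] R0 /= 3  ⇒  (1, 0, 1/3, 4/3)
     R2 -= -2·R0  ⇒  (0, 4, -7/3, 14/3)
[2] R1 <-> R2
[2] R1 /= 4  ⇒  (0, 1, -7/12, 7/6)
[3] R2 /= -3  ⇒  (0, 0, 1, 1)
     R0 -= 1/3·R2  ⇒  (1, 0, 0, 1)
     R1 -= -7/12·R2  ⇒  (0, 1, 0, 7/4)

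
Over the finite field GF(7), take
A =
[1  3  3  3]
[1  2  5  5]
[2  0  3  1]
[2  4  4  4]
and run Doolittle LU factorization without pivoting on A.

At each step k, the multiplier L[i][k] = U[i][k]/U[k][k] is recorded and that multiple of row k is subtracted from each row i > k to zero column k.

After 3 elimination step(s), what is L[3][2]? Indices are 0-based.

[col 0] pivot 1
  R1 -= 1*R0 → (0, 6, 2, 2)  (L[1][0] := 1)
  R2 -= 2*R0 → (0, 1, 4, 2)  (L[2][0] := 2)
  R3 -= 2*R0 → (0, 5, 5, 5)  (L[3][0] := 2)
[col 1] pivot 6
  R2 -= 6*R1 → (0, 0, 6, 4)  (L[2][1] := 6)
  R3 -= 2*R1 → (0, 0, 1, 1)  (L[3][1] := 2)
[col 2] pivot 6
  R3 -= 6*R2 → (0, 0, 0, 5)  (L[3][2] := 6)

L[3][2] = 6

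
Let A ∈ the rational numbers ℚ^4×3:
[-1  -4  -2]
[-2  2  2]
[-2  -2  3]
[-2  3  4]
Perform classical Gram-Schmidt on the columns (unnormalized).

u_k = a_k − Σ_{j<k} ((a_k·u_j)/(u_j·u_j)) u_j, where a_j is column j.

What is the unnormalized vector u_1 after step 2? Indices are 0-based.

Step 1: u_0 = a_0 = (-1, -2, -2, -2).
Step 2: u_1 = a_1 − (-2/13)·u_0 = (-54/13, 22/13, -30/13, 35/13).

u_1 = (-54/13, 22/13, -30/13, 35/13)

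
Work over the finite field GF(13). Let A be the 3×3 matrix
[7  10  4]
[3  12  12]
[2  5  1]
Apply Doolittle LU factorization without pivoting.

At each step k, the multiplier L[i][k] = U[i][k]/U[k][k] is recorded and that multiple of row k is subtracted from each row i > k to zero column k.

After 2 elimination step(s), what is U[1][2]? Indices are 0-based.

[col 0] pivot 7
  R1 -= 6*R0 → (0, 4, 1)  (L[1][0] := 6)
  R2 -= 4*R0 → (0, 4, 11)  (L[2][0] := 4)
[col 1] pivot 4
  R2 -= 1*R1 → (0, 0, 10)  (L[2][1] := 1)

U[1][2] = 1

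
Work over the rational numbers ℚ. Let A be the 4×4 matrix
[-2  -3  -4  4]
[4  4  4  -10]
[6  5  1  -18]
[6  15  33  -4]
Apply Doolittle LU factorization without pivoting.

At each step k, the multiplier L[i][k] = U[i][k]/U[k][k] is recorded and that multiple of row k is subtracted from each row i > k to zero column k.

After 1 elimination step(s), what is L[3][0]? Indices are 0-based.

Step 1: pivot at (0,0) is -2.
  row1 ← row1 − (-2)·row0  ⇒  L[1][0]=-2, U row1=(0, -2, -4, -2)
  row2 ← row2 − (-3)·row0  ⇒  L[2][0]=-3, U row2=(0, -4, -11, -6)
  row3 ← row3 − (-3)·row0  ⇒  L[3][0]=-3, U row3=(0, 6, 21, 8)

L[3][0] = -3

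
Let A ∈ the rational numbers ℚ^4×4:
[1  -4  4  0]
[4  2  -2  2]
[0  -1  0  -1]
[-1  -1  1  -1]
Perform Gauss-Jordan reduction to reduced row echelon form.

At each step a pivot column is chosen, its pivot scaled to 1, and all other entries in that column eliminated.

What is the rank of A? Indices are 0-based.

[1] R0 /= 1  ⇒  (1, -4, 4, 0)
     R1 -= 4·R0  ⇒  (0, 18, -18, 2)
     R3 -= -1·R0  ⇒  (0, -5, 5, -1)
[2] R1 /= 18  ⇒  (0, 1, -1, 1/9)
     R0 -= -4·R1  ⇒  (1, 0, 0, 4/9)
     R2 -= -1·R1  ⇒  (0, 0, -1, -8/9)
     R3 -= -5·R1  ⇒  (0, 0, 0, -4/9)
[3] R2 /= -1  ⇒  (0, 0, 1, 8/9)
     R1 -= -1·R2  ⇒  (0, 1, 0, 1)
[4] R3 /= -4/9  ⇒  (0, 0, 0, 1)
     R0 -= 4/9·R3  ⇒  (1, 0, 0, 0)
     R1 -= 1·R3  ⇒  (0, 1, 0, 0)
     R2 -= 8/9·R3  ⇒  (0, 0, 1, 0)

rank = 4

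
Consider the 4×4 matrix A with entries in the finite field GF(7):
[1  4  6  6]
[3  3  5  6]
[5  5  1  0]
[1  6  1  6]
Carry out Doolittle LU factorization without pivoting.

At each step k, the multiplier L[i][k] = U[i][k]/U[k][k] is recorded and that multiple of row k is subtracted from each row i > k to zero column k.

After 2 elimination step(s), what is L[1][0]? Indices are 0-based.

L[1][0] = 3

[col 0] pivot 1
  R1 -= 3*R0 → (0, 5, 1, 2)  (L[1][0] := 3)
  R2 -= 5*R0 → (0, 6, 6, 5)  (L[2][0] := 5)
  R3 -= 1*R0 → (0, 2, 2, 0)  (L[3][0] := 1)
[col 1] pivot 5
  R2 -= 4*R1 → (0, 0, 2, 4)  (L[2][1] := 4)
  R3 -= 6*R1 → (0, 0, 3, 2)  (L[3][1] := 6)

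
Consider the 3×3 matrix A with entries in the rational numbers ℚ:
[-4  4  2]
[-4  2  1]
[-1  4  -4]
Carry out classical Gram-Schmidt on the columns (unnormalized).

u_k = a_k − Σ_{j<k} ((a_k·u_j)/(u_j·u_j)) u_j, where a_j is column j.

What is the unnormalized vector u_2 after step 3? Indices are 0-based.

u_2 = (168/101, -144/101, -96/101)

Step 1: u_0 = a_0 = (-4, -4, -1).
Step 2: u_1 = a_1 − (-28/33)·u_0 = (20/33, -46/33, 104/33).
Step 3: u_2 = a_2 − (-8/33)·u_0 − (-211/202)·u_1 = (168/101, -144/101, -96/101).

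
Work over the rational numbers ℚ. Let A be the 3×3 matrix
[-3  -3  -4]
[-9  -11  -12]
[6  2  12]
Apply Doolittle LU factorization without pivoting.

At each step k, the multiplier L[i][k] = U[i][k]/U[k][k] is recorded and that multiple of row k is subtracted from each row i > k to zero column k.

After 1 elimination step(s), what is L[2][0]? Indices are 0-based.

Step 1: pivot at (0,0) is -3.
  row1 ← row1 − (3)·row0  ⇒  L[1][0]=3, U row1=(0, -2, 0)
  row2 ← row2 − (-2)·row0  ⇒  L[2][0]=-2, U row2=(0, -4, 4)

L[2][0] = -2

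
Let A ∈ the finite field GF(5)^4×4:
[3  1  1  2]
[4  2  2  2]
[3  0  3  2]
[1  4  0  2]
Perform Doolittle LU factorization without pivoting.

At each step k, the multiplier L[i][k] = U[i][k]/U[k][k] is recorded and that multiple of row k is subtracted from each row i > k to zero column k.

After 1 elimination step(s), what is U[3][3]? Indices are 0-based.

U[3][3] = 3

k=0: U[0][0]=3
  eliminate (1,0): mult=3, new row 1: (0, 4, 4, 1); set L[1][0]=3
  eliminate (2,0): mult=1, new row 2: (0, 4, 2, 0); set L[2][0]=1
  eliminate (3,0): mult=2, new row 3: (0, 2, 3, 3); set L[3][0]=2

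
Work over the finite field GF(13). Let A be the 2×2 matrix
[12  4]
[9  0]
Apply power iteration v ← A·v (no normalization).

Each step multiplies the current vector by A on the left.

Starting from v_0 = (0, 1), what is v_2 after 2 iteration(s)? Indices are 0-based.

v_2 = (9, 10)

v_0 = (0, 1).
v_1 = A·v_0 = (4, 0).
v_2 = A·v_1 = (9, 10).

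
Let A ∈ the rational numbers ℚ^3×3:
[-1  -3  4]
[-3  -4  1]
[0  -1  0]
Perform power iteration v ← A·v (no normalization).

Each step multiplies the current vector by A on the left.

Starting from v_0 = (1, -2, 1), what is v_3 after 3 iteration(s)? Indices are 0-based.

v_0 = (1, -2, 1).
v_1 = A·v_0 = (9, 6, 2).
v_2 = A·v_1 = (-19, -49, -6).
v_3 = A·v_2 = (142, 247, 49).

v_3 = (142, 247, 49)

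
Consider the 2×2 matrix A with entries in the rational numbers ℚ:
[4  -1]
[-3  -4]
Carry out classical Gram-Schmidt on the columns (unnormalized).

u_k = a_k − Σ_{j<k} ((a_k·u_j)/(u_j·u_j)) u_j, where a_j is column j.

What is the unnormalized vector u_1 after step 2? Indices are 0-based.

u_1 = (-57/25, -76/25)

Step 1: u_0 = a_0 = (4, -3).
Step 2: u_1 = a_1 − (8/25)·u_0 = (-57/25, -76/25).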